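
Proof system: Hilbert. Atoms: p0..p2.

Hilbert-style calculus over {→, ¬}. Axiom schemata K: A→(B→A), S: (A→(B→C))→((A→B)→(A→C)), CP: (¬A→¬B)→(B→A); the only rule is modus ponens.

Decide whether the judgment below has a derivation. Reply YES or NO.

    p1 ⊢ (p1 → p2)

Search for a countermodel by truth-table:
  v=000: Γ:[p1=F] Δ:[(p1 → p2)=T] refutes=False
  v=001: Γ:[p1=F] Δ:[(p1 → p2)=T] refutes=False
  v=010: Γ:[p1=T] Δ:[(p1 → p2)=F] refutes=True  ← countermodel

Result: NO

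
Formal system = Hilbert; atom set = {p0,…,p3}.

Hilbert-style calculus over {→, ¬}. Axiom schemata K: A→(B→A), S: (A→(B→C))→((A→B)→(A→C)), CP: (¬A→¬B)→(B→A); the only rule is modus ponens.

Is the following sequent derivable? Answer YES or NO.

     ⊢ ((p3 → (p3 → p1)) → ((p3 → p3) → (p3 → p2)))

Truth-table refutation:
  v=0000: Γ:[] Δ:[((p3 → (p3 → p1)) → ((p3 → p3) → (p3 → p2)))=T] refutes=False
  v=0001: Γ:[] Δ:[((p3 → (p3 → p1)) → ((p3 → p3) → (p3 → p2)))=T] refutes=False
  v=0010: Γ:[] Δ:[((p3 → (p3 → p1)) → ((p3 → p3) → (p3 → p2)))=T] refutes=False
  v=0011: Γ:[] Δ:[((p3 → (p3 → p1)) → ((p3 → p3) → (p3 → p2)))=T] refutes=False
  v=0100: Γ:[] Δ:[((p3 → (p3 → p1)) → ((p3 → p3) → (p3 → p2)))=T] refutes=False
  v=0101: Γ:[] Δ:[((p3 → (p3 → p1)) → ((p3 → p3) → (p3 → p2)))=F] refutes=True  ← countermodel

Result: NO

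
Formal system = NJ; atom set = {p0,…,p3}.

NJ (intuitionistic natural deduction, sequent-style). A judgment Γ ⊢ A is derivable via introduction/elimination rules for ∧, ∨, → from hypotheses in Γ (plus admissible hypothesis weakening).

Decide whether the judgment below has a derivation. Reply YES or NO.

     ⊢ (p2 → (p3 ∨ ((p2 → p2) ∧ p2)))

Proof tree:
[→I]  ⊢ (p2 → (p3 ∨ ((p2 → p2) ∧ p2)))
  [∨I₂] p2 ⊢ (p3 ∨ ((p2 → p2) ∧ p2))
    [∧I] p2 ⊢ ((p2 → p2) ∧ p2)
      [→I]  ⊢ (p2 → p2)
        [Ax] p2 ⊢ p2
      [Ax] p2 ⊢ p2

Result: YES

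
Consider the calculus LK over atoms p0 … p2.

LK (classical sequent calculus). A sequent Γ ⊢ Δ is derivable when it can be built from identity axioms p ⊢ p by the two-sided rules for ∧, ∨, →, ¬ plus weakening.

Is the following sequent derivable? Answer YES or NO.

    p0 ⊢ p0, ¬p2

Derivation (root first):
[¬R] p0 ⊢ p0, ¬p2
  [WL] p0, p2 ⊢ p0
    [Ax] p0 ⊢ p0

Result: YES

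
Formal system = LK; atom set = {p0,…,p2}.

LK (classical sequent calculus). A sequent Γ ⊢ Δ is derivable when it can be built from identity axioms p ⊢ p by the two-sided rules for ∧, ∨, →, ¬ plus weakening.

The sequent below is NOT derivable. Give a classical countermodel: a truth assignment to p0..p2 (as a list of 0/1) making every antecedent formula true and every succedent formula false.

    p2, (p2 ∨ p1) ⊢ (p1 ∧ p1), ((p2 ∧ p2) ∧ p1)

Search for a countermodel by truth-table:
  v=000: Γ:[p2=F, (p2 ∨ p1)=F] Δ:[(p1 ∧ p1)=F, ((p2 ∧ p2) ∧ p1)=F] refutes=False
  v=001: Γ:[p2=T, (p2 ∨ p1)=T] Δ:[(p1 ∧ p1)=F, ((p2 ∧ p2) ∧ p1)=F] refutes=True  ← countermodel

Result: [0, 0, 1]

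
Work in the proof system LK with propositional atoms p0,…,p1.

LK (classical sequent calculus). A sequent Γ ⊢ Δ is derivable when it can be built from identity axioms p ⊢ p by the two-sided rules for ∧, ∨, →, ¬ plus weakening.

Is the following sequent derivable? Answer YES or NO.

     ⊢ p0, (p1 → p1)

Proof tree:
[→R]  ⊢ p0, (p1 → p1)
  [WR] p1 ⊢ p1, p0
    [Ax] p1 ⊢ p1

Result: YES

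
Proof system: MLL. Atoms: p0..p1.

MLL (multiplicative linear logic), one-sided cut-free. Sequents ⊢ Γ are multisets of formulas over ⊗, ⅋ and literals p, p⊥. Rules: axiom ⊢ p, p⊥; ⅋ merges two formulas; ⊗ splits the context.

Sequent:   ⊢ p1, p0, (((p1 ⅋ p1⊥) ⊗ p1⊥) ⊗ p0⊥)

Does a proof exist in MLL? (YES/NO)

Derivation (root first):
[⊗]  ⊢ p1, p0, (((p1 ⅋ p1⊥) ⊗ p1⊥) ⊗ p0⊥)
  [⊗]  ⊢ p1, ((p1 ⅋ p1⊥) ⊗ p1⊥)
    [⅋]  ⊢ (p1 ⅋ p1⊥)
      [Ax]  ⊢ p1, p1⊥
    [Ax]  ⊢ p1, p1⊥
  [Ax]  ⊢ p0, p0⊥

Result: YES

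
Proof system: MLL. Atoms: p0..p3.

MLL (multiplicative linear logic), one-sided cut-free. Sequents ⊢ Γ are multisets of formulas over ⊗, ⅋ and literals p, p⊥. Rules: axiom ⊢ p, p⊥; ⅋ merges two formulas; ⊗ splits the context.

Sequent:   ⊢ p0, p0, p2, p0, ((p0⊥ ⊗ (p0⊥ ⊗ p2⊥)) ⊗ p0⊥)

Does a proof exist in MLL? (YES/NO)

Proof tree:
[⊗]  ⊢ p0, p0, p2, p0, ((p0⊥ ⊗ (p0⊥ ⊗ p2⊥)) ⊗ p0⊥)
  [⊗]  ⊢ p0, p0, p2, (p0⊥ ⊗ (p0⊥ ⊗ p2⊥))
    [Ax]  ⊢ p0, p0⊥
    [⊗]  ⊢ p0, p2, (p0⊥ ⊗ p2⊥)
      [Ax]  ⊢ p0, p0⊥
      [Ax]  ⊢ p2, p2⊥
  [Ax]  ⊢ p0, p0⊥

Result: YES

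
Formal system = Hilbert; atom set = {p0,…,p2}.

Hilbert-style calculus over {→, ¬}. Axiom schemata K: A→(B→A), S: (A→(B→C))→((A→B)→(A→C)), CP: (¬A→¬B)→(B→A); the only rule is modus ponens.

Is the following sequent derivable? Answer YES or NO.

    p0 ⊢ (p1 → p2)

Search for a countermodel by truth-table:
  v=000: Γ:[p0=F] Δ:[(p1 → p2)=T] refutes=False
  v=001: Γ:[p0=F] Δ:[(p1 → p2)=T] refutes=False
  v=010: Γ:[p0=F] Δ:[(p1 → p2)=F] refutes=False
  v=011: Γ:[p0=F] Δ:[(p1 → p2)=T] refutes=False
  v=100: Γ:[p0=T] Δ:[(p1 → p2)=T] refutes=False
  v=101: Γ:[p0=T] Δ:[(p1 → p2)=T] refutes=False
  v=110: Γ:[p0=T] Δ:[(p1 → p2)=F] refutes=True  ← countermodel

Result: NO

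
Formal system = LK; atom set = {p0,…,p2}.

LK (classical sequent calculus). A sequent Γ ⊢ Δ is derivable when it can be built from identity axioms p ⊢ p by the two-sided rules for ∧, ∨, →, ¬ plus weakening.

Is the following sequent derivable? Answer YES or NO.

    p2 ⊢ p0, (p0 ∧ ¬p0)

Truth-table refutation:
  v=000: Γ:[p2=F] Δ:[p0=F, (p0 ∧ ¬p0)=F] refutes=False
  v=001: Γ:[p2=T] Δ:[p0=F, (p0 ∧ ¬p0)=F] refutes=True  ← countermodel

Result: NO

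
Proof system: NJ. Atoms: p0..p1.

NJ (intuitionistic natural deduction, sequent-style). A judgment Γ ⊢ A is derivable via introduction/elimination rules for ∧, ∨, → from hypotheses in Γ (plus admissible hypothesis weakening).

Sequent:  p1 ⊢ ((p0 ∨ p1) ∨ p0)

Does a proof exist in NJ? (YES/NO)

Derivation (root first):
[∨I₁] p1 ⊢ ((p0 ∨ p1) ∨ p0)
  [∨I₂] p1 ⊢ (p0 ∨ p1)
    [Ax] p1 ⊢ p1

Result: YES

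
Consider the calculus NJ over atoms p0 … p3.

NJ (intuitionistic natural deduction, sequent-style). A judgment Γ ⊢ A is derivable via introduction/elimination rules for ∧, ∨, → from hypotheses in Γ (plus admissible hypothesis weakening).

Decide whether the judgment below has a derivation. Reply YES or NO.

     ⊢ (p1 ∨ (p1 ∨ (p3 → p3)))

Derivation trace:
[∨I₂]  ⊢ (p1 ∨ (p1 ∨ (p3 → p3)))
  [∨I₂]  ⊢ (p1 ∨ (p3 → p3))
    [→I]  ⊢ (p3 → p3)
      [Ax] p3 ⊢ p3

Result: YES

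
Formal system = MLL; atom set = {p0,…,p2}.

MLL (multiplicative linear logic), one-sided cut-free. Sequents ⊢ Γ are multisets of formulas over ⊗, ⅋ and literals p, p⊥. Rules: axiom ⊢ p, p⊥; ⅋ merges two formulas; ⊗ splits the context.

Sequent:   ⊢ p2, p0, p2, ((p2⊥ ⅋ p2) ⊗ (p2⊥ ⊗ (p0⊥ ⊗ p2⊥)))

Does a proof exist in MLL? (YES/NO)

Proof tree:
[⊗]  ⊢ p2, p0, p2, ((p2⊥ ⅋ p2) ⊗ (p2⊥ ⊗ (p0⊥ ⊗ p2⊥)))
  [⅋]  ⊢ (p2⊥ ⅋ p2)
    [Ax]  ⊢ p2, p2⊥
  [⊗]  ⊢ p2, p0, p2, (p2⊥ ⊗ (p0⊥ ⊗ p2⊥))
    [Ax]  ⊢ p2, p2⊥
    [⊗]  ⊢ p0, p2, (p0⊥ ⊗ p2⊥)
      [Ax]  ⊢ p0, p0⊥
      [Ax]  ⊢ p2, p2⊥

Result: YES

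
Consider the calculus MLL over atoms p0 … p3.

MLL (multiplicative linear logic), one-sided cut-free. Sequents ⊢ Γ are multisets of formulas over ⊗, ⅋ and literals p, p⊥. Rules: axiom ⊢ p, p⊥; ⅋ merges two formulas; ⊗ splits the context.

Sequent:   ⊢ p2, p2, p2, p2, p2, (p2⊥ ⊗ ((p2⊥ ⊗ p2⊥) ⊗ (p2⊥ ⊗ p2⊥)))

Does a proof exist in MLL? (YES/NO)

Derivation trace:
[⊗]  ⊢ p2, p2, p2, p2, p2, (p2⊥ ⊗ ((p2⊥ ⊗ p2⊥) ⊗ (p2⊥ ⊗ p2⊥)))
  [Ax]  ⊢ p2, p2⊥
  [⊗]  ⊢ p2, p2, p2, p2, ((p2⊥ ⊗ p2⊥) ⊗ (p2⊥ ⊗ p2⊥))
    [⊗]  ⊢ p2, p2, (p2⊥ ⊗ p2⊥)
      [Ax]  ⊢ p2, p2⊥
      [Ax]  ⊢ p2, p2⊥
    [⊗]  ⊢ p2, p2, (p2⊥ ⊗ p2⊥)
      [Ax]  ⊢ p2, p2⊥
      [Ax]  ⊢ p2, p2⊥

Result: YES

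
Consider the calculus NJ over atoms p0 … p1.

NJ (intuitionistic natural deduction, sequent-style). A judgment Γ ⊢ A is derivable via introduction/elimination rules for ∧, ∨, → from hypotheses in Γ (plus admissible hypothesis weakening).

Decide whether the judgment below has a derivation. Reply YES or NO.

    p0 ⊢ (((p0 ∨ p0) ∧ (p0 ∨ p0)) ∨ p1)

Derivation (root first):
[∨I₁] p0 ⊢ (((p0 ∨ p0) ∧ (p0 ∨ p0)) ∨ p1)
  [∧I] p0 ⊢ ((p0 ∨ p0) ∧ (p0 ∨ p0))
    [∨I₁] p0 ⊢ (p0 ∨ p0)
      [Ax] p0 ⊢ p0
    [∨I₁] p0 ⊢ (p0 ∨ p0)
      [Ax] p0 ⊢ p0

Result: YES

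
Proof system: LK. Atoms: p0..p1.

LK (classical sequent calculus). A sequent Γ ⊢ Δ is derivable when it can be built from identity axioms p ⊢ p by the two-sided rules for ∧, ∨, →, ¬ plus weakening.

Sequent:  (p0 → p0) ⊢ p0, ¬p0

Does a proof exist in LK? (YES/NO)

Proof tree:
[¬R] (p0 → p0) ⊢ p0, ¬p0
  [→L] p0, (p0 → p0) ⊢ p0
    [Ax] p0 ⊢ p0
    [Ax] p0 ⊢ p0

Result: YES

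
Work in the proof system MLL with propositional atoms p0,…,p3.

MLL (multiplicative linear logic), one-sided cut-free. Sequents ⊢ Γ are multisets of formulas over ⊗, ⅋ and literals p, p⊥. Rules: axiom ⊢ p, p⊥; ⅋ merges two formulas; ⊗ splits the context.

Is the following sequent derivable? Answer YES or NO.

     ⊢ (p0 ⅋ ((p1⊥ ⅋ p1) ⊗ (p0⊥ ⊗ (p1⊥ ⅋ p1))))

Derivation trace:
[⅋]  ⊢ (p0 ⅋ ((p1⊥ ⅋ p1) ⊗ (p0⊥ ⊗ (p1⊥ ⅋ p1))))
  [⊗]  ⊢ p0, ((p1⊥ ⅋ p1) ⊗ (p0⊥ ⊗ (p1⊥ ⅋ p1)))
    [⅋]  ⊢ (p1⊥ ⅋ p1)
      [Ax]  ⊢ p1, p1⊥
    [⊗]  ⊢ p0, (p0⊥ ⊗ (p1⊥ ⅋ p1))
      [Ax]  ⊢ p0, p0⊥
      [⅋]  ⊢ (p1⊥ ⅋ p1)
        [Ax]  ⊢ p1, p1⊥

Result: YES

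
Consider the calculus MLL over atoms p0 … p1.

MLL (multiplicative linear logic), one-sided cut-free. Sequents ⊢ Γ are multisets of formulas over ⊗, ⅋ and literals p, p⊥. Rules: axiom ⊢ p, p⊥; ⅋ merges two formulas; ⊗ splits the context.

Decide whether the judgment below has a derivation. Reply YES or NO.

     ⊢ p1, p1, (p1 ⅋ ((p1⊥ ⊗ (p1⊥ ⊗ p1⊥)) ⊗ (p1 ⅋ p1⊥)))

Proof tree:
[⅋]  ⊢ p1, p1, (p1 ⅋ ((p1⊥ ⊗ (p1⊥ ⊗ p1⊥)) ⊗ (p1 ⅋ p1⊥)))
  [⊗]  ⊢ p1, p1, p1, ((p1⊥ ⊗ (p1⊥ ⊗ p1⊥)) ⊗ (p1 ⅋ p1⊥))
    [⊗]  ⊢ p1, p1, p1, (p1⊥ ⊗ (p1⊥ ⊗ p1⊥))
      [Ax]  ⊢ p1, p1⊥
      [⊗]  ⊢ p1, p1, (p1⊥ ⊗ p1⊥)
        [Ax]  ⊢ p1, p1⊥
        [Ax]  ⊢ p1, p1⊥
    [⅋]  ⊢ (p1 ⅋ p1⊥)
      [Ax]  ⊢ p1, p1⊥

Result: YES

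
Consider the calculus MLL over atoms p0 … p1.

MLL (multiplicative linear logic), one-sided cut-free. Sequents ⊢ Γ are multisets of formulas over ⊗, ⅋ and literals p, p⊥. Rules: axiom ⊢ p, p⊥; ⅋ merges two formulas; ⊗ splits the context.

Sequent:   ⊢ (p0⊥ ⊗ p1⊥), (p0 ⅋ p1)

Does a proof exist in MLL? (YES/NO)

Derivation trace:
[⅋]  ⊢ (p0⊥ ⊗ p1⊥), (p0 ⅋ p1)
  [⊗]  ⊢ p0, p1, (p0⊥ ⊗ p1⊥)
    [Ax]  ⊢ p0, p0⊥
    [Ax]  ⊢ p1, p1⊥

Result: YES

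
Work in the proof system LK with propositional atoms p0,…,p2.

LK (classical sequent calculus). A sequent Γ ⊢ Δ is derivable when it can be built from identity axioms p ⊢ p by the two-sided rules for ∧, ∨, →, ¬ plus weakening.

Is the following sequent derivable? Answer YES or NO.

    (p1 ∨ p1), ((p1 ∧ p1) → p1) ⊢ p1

Derivation (root first):
[→L] (p1 ∨ p1), ((p1 ∧ p1) → p1) ⊢ p1
  [∨L] (p1 ∨ p1) ⊢ (p1 ∧ p1)
    [∧R] p1 ⊢ (p1 ∧ p1)
      [Ax] p1 ⊢ p1
      [Ax] p1 ⊢ p1
    [∧R] p1 ⊢ (p1 ∧ p1)
      [Ax] p1 ⊢ p1
      [Ax] p1 ⊢ p1
  [Ax] p1 ⊢ p1

Result: YES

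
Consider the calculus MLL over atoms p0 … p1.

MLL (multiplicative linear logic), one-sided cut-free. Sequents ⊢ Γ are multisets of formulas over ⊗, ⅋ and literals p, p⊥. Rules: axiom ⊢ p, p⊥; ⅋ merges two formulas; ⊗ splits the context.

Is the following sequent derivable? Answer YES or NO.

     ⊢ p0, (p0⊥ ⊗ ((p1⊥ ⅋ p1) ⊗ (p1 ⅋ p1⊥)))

Derivation (root first):
[⊗]  ⊢ p0, (p0⊥ ⊗ ((p1⊥ ⅋ p1) ⊗ (p1 ⅋ p1⊥)))
  [Ax]  ⊢ p0, p0⊥
  [⊗]  ⊢ ((p1⊥ ⅋ p1) ⊗ (p1 ⅋ p1⊥))
    [⅋]  ⊢ (p1⊥ ⅋ p1)
      [Ax]  ⊢ p1, p1⊥
    [⅋]  ⊢ (p1 ⅋ p1⊥)
      [Ax]  ⊢ p1, p1⊥

Result: YES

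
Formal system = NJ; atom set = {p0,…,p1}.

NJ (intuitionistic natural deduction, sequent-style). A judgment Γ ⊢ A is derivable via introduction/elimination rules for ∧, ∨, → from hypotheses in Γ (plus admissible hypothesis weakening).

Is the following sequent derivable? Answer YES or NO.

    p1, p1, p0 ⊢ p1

Derivation (root first):
[Wk] p1, p1, p0 ⊢ p1
  [Wk] p1, p1 ⊢ p1
    [Ax] p1 ⊢ p1

Result: YES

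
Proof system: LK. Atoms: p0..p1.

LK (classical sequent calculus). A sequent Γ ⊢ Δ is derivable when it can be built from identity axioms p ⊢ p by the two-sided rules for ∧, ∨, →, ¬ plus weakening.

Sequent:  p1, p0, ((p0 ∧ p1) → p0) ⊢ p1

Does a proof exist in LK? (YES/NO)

Proof tree:
[→L] p1, p0, ((p0 ∧ p1) → p0) ⊢ p1
  [∧R] p1, p0 ⊢ (p0 ∧ p1)
    [Ax] p0 ⊢ p0
    [WL] p1, p0, p0 ⊢ p1
      [WL] p1, p0 ⊢ p1
        [Ax] p1 ⊢ p1
  [WL] p1, p0, p0 ⊢ p1
    [WL] p1, p0 ⊢ p1
      [Ax] p1 ⊢ p1

Result: YES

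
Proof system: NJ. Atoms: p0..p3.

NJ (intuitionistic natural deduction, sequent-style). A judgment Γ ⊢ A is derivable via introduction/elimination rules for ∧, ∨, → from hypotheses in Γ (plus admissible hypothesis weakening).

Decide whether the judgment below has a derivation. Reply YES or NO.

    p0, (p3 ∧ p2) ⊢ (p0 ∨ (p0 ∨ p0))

Derivation (root first):
[∨I₂] p0, (p3 ∧ p2) ⊢ (p0 ∨ (p0 ∨ p0))
  [∨I₁] p0, (p3 ∧ p2) ⊢ (p0 ∨ p0)
    [Wk] p0, (p3 ∧ p2) ⊢ p0
      [Ax] p0 ⊢ p0

Result: YES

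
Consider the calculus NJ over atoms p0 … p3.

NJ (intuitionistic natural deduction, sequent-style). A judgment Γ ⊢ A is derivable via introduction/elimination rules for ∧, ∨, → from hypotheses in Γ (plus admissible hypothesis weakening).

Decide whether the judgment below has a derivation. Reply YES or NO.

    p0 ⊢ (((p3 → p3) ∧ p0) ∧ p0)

Derivation (root first):
[∧I] p0 ⊢ (((p3 → p3) ∧ p0) ∧ p0)
  [∧I] p0 ⊢ ((p3 → p3) ∧ p0)
    [→I]  ⊢ (p3 → p3)
      [Ax] p3 ⊢ p3
    [Ax] p0 ⊢ p0
  [Ax] p0 ⊢ p0

Result: YES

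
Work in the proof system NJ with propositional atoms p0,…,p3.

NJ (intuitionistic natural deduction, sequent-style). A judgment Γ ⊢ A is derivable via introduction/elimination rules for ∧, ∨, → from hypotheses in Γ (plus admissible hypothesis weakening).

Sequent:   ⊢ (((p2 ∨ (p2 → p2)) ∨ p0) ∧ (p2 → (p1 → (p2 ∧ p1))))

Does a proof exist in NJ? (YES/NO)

Derivation trace:
[∧I]  ⊢ (((p2 ∨ (p2 → p2)) ∨ p0) ∧ (p2 → (p1 → (p2 ∧ p1))))
  [∨I₁]  ⊢ ((p2 ∨ (p2 → p2)) ∨ p0)
    [∨I₂]  ⊢ (p2 ∨ (p2 → p2))
      [→I]  ⊢ (p2 → p2)
        [Ax] p2 ⊢ p2
  [→I]  ⊢ (p2 → (p1 → (p2 ∧ p1)))
    [→I] p2 ⊢ (p1 → (p2 ∧ p1))
      [∧I] p1, p2 ⊢ (p2 ∧ p1)
        [Ax] p2 ⊢ p2
        [Ax] p1 ⊢ p1

Result: YES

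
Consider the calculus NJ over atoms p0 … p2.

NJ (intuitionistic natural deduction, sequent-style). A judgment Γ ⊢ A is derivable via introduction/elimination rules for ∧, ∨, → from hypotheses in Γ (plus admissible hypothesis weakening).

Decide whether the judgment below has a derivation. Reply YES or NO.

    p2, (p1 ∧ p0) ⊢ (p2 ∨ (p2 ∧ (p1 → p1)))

Derivation (root first):
[∨I₂] p2, (p1 ∧ p0) ⊢ (p2 ∨ (p2 ∧ (p1 → p1)))
  [∧I] p2, (p1 ∧ p0) ⊢ (p2 ∧ (p1 → p1))
    [Ax] p2 ⊢ p2
    [Wk] (p1 ∧ p0) ⊢ (p1 → p1)
      [→I]  ⊢ (p1 → p1)
        [Ax] p1 ⊢ p1

Result: YES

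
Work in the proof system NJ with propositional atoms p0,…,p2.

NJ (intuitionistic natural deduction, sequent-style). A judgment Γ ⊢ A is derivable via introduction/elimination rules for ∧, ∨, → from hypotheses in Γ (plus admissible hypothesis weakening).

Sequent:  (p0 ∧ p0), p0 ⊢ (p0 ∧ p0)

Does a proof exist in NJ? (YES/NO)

Proof tree:
[∧I] (p0 ∧ p0), p0 ⊢ (p0 ∧ p0)
  [Wk] p0, (p0 ∧ p0) ⊢ p0
    [Ax] p0 ⊢ p0
  [Ax] p0 ⊢ p0

Result: YES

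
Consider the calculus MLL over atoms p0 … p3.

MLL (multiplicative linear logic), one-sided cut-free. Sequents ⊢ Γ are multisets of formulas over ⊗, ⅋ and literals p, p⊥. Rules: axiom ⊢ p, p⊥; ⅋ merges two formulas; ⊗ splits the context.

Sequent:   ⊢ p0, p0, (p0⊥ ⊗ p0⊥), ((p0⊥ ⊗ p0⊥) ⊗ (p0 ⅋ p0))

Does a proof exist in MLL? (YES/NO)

Proof tree:
[⊗]  ⊢ p0, p0, (p0⊥ ⊗ p0⊥), ((p0⊥ ⊗ p0⊥) ⊗ (p0 ⅋ p0))
  [⊗]  ⊢ p0, p0, (p0⊥ ⊗ p0⊥)
    [Ax]  ⊢ p0, p0⊥
    [Ax]  ⊢ p0, p0⊥
  [⅋]  ⊢ (p0⊥ ⊗ p0⊥), (p0 ⅋ p0)
    [⊗]  ⊢ p0, p0, (p0⊥ ⊗ p0⊥)
      [Ax]  ⊢ p0, p0⊥
      [Ax]  ⊢ p0, p0⊥

Result: YES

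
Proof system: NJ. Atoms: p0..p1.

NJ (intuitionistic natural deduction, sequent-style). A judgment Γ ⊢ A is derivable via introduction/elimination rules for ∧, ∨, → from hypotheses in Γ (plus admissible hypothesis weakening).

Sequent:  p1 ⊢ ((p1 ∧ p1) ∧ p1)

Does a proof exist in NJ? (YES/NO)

Derivation (root first):
[∧I] p1 ⊢ ((p1 ∧ p1) ∧ p1)
  [∧I] p1 ⊢ (p1 ∧ p1)
    [Wk] p1, p1 ⊢ p1
      [Ax] p1 ⊢ p1
    [Ax] p1 ⊢ p1
  [Ax] p1 ⊢ p1

Result: YES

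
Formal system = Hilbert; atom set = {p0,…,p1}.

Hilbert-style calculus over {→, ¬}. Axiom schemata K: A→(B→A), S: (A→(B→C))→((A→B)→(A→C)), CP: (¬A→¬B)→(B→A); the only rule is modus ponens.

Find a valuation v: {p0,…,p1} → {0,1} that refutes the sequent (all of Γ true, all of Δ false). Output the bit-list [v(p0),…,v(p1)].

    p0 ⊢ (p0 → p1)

Search for a countermodel by truth-table:
  v=00: Γ:[p0=F] Δ:[(p0 → p1)=T] refutes=False
  v=01: Γ:[p0=F] Δ:[(p0 → p1)=T] refutes=False
  v=10: Γ:[p0=T] Δ:[(p0 → p1)=F] refutes=True  ← countermodel

Result: [1, 0]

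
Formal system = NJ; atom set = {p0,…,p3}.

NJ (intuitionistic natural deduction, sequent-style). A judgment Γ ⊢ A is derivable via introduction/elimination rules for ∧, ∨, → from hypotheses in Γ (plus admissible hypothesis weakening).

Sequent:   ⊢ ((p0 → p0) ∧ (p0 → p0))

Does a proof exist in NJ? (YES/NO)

Derivation trace:
[∧I]  ⊢ ((p0 → p0) ∧ (p0 → p0))
  [→I]  ⊢ (p0 → p0)
    [Ax] p0 ⊢ p0
  [→I]  ⊢ (p0 → p0)
    [Ax] p0 ⊢ p0

Result: YES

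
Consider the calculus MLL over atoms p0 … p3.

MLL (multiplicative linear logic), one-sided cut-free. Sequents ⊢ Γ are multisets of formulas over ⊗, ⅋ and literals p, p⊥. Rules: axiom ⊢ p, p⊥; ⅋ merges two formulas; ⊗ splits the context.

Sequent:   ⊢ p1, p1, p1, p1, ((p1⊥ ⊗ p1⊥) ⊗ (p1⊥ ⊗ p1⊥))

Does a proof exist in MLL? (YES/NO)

Derivation trace:
[⊗]  ⊢ p1, p1, p1, p1, ((p1⊥ ⊗ p1⊥) ⊗ (p1⊥ ⊗ p1⊥))
  [⊗]  ⊢ p1, p1, (p1⊥ ⊗ p1⊥)
    [Ax]  ⊢ p1, p1⊥
    [Ax]  ⊢ p1, p1⊥
  [⊗]  ⊢ p1, p1, (p1⊥ ⊗ p1⊥)
    [Ax]  ⊢ p1, p1⊥
    [Ax]  ⊢ p1, p1⊥

Result: YES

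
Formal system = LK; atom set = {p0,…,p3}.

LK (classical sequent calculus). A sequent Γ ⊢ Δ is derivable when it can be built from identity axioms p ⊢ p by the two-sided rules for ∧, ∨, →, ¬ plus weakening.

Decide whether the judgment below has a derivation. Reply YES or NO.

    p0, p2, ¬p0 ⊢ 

Derivation trace:
[¬L] p0, p2, ¬p0 ⊢ 
  [WL] p0, p2 ⊢ p0
    [Ax] p0 ⊢ p0

Result: YES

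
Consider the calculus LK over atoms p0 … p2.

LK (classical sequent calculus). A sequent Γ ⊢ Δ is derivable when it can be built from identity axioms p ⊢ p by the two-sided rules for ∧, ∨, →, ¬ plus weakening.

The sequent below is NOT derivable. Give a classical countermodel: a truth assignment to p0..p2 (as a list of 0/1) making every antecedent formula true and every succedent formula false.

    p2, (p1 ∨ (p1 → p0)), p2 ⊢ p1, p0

Enumerate valuations to refute Γ ⊢ Δ:
  v=000: Γ:[p2=F, (p1 ∨ (p1 → p0))=T, p2=F] Δ:[p1=F, p0=F] refutes=False
  v=001: Γ:[p2=T, (p1 ∨ (p1 → p0))=T, p2=T] Δ:[p1=F, p0=F] refutes=True  ← countermodel

Result: [0, 0, 1]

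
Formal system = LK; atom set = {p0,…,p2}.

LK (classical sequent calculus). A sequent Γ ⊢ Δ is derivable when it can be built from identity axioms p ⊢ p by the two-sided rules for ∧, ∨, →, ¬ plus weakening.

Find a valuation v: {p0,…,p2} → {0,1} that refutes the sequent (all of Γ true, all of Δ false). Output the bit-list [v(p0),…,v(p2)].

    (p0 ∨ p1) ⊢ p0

Search for a countermodel by truth-table:
  v=000: Γ:[(p0 ∨ p1)=F] Δ:[p0=F] refutes=False
  v=001: Γ:[(p0 ∨ p1)=F] Δ:[p0=F] refutes=False
  v=010: Γ:[(p0 ∨ p1)=T] Δ:[p0=F] refutes=True  ← countermodel

Result: [0, 1, 0]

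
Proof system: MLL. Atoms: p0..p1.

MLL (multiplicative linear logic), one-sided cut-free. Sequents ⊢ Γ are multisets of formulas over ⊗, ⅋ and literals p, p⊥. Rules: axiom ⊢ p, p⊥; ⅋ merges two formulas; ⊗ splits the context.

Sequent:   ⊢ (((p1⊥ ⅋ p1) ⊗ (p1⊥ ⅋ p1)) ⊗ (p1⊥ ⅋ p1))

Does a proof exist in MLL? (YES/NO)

Proof tree:
[⊗]  ⊢ (((p1⊥ ⅋ p1) ⊗ (p1⊥ ⅋ p1)) ⊗ (p1⊥ ⅋ p1))
  [⊗]  ⊢ ((p1⊥ ⅋ p1) ⊗ (p1⊥ ⅋ p1))
    [⅋]  ⊢ (p1⊥ ⅋ p1)
      [Ax]  ⊢ p1, p1⊥
    [⅋]  ⊢ (p1⊥ ⅋ p1)
      [Ax]  ⊢ p1, p1⊥
  [⅋]  ⊢ (p1⊥ ⅋ p1)
    [Ax]  ⊢ p1, p1⊥

Result: YES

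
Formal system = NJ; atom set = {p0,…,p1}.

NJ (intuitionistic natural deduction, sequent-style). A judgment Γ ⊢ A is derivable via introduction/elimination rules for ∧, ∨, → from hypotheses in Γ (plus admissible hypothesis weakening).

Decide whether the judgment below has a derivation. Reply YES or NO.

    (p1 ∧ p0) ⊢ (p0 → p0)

Proof tree:
[Wk] (p1 ∧ p0) ⊢ (p0 → p0)
  [→I]  ⊢ (p0 → p0)
    [Ax] p0 ⊢ p0

Result: YES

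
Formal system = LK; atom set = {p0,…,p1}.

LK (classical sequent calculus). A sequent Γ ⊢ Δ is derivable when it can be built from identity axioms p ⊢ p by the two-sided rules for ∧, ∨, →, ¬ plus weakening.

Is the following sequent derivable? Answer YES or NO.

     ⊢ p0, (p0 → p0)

Derivation (root first):
[→R]  ⊢ p0, (p0 → p0)
  [WR] p0 ⊢ p0, p0
    [Ax] p0 ⊢ p0

Result: YES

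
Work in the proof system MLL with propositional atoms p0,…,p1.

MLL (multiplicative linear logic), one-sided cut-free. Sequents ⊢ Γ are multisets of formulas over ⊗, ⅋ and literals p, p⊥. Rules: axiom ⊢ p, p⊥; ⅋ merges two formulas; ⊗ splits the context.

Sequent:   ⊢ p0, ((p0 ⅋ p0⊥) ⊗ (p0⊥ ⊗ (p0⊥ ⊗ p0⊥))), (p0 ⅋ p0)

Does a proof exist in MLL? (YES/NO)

Derivation trace:
[⅋]  ⊢ p0, ((p0 ⅋ p0⊥) ⊗ (p0⊥ ⊗ (p0⊥ ⊗ p0⊥))), (p0 ⅋ p0)
  [⊗]  ⊢ p0, p0, p0, ((p0 ⅋ p0⊥) ⊗ (p0⊥ ⊗ (p0⊥ ⊗ p0⊥)))
    [⅋]  ⊢ (p0 ⅋ p0⊥)
      [Ax]  ⊢ p0, p0⊥
    [⊗]  ⊢ p0, p0, p0, (p0⊥ ⊗ (p0⊥ ⊗ p0⊥))
      [Ax]  ⊢ p0, p0⊥
      [⊗]  ⊢ p0, p0, (p0⊥ ⊗ p0⊥)
        [Ax]  ⊢ p0, p0⊥
        [Ax]  ⊢ p0, p0⊥

Result: YES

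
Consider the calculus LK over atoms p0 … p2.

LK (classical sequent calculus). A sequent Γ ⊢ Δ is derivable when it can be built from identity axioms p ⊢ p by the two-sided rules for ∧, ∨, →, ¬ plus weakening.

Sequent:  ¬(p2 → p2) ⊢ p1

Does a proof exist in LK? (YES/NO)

Derivation (root first):
[¬L] ¬(p2 → p2) ⊢ p1
  [WR]  ⊢ (p2 → p2), p1
    [→R]  ⊢ (p2 → p2)
      [Ax] p2 ⊢ p2

Result: YES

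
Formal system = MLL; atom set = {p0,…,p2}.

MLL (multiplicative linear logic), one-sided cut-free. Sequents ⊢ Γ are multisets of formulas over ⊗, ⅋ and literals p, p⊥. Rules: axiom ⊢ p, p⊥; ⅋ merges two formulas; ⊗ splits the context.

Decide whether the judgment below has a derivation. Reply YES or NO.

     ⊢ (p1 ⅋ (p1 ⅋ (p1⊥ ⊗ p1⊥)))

Derivation (root first):
[⅋]  ⊢ (p1 ⅋ (p1 ⅋ (p1⊥ ⊗ p1⊥)))
  [⅋]  ⊢ p1, (p1 ⅋ (p1⊥ ⊗ p1⊥))
    [⊗]  ⊢ p1, p1, (p1⊥ ⊗ p1⊥)
      [Ax]  ⊢ p1, p1⊥
      [Ax]  ⊢ p1, p1⊥

Result: YES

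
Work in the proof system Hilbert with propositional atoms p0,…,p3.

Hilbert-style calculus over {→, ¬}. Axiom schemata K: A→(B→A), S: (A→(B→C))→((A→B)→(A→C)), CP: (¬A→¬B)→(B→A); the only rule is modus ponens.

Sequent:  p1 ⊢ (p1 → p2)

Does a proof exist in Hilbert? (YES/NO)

Truth-table refutation:
  v=0000: Γ:[p1=F] Δ:[(p1 → p2)=T] refutes=False
  v=0001: Γ:[p1=F] Δ:[(p1 → p2)=T] refutes=False
  v=0010: Γ:[p1=F] Δ:[(p1 → p2)=T] refutes=False
  v=0011: Γ:[p1=F] Δ:[(p1 → p2)=T] refutes=False
  v=0100: Γ:[p1=T] Δ:[(p1 → p2)=F] refutes=True  ← countermodel

Result: NO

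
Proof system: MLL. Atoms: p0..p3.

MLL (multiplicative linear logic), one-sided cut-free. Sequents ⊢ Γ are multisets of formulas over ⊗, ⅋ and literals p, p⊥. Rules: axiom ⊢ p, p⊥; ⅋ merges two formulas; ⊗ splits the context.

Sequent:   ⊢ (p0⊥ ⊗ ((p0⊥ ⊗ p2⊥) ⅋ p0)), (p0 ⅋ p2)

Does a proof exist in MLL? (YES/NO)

Derivation (root first):
[⅋]  ⊢ (p0⊥ ⊗ ((p0⊥ ⊗ p2⊥) ⅋ p0)), (p0 ⅋ p2)
  [⊗]  ⊢ p0, p2, (p0⊥ ⊗ ((p0⊥ ⊗ p2⊥) ⅋ p0))
    [Ax]  ⊢ p0, p0⊥
    [⅋]  ⊢ p2, ((p0⊥ ⊗ p2⊥) ⅋ p0)
      [⊗]  ⊢ p0, p2, (p0⊥ ⊗ p2⊥)
        [Ax]  ⊢ p0, p0⊥
        [Ax]  ⊢ p2, p2⊥

Result: YES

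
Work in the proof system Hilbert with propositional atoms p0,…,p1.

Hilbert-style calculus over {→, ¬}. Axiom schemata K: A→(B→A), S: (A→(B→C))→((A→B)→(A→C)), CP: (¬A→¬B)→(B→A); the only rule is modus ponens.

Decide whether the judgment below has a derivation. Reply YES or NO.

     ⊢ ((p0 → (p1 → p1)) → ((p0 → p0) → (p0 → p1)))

Search for a countermodel by truth-table:
  v=00: Γ:[] Δ:[((p0 → (p1 → p1)) → ((p0 → p0) → (p0 → p1)))=T] refutes=False
  v=01: Γ:[] Δ:[((p0 → (p1 → p1)) → ((p0 → p0) → (p0 → p1)))=T] refutes=False
  v=10: Γ:[] Δ:[((p0 → (p1 → p1)) → ((p0 → p0) → (p0 → p1)))=F] refutes=True  ← countermodel

Result: NO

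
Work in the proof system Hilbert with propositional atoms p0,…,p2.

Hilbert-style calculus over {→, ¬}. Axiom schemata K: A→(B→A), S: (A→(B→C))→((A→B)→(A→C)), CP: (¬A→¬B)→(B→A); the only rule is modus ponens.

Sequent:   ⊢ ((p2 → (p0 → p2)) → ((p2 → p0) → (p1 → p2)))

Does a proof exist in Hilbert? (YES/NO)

Truth-table refutation:
  v=000: Γ:[] Δ:[((p2 → (p0 → p2)) → ((p2 → p0) → (p1 → p2)))=T] refutes=False
  v=001: Γ:[] Δ:[((p2 → (p0 → p2)) → ((p2 → p0) → (p1 → p2)))=T] refutes=False
  v=010: Γ:[] Δ:[((p2 → (p0 → p2)) → ((p2 → p0) → (p1 → p2)))=F] refutes=True  ← countermodel

Result: NO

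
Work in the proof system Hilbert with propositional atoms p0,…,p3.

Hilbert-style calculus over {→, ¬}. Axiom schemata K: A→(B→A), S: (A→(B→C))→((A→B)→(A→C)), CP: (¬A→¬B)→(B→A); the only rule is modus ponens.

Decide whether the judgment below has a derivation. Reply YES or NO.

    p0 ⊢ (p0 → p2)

Truth-table refutation:
  v=0000: Γ:[p0=F] Δ:[(p0 → p2)=T] refutes=False
  v=0001: Γ:[p0=F] Δ:[(p0 → p2)=T] refutes=False
  v=0010: Γ:[p0=F] Δ:[(p0 → p2)=T] refutes=False
  v=0011: Γ:[p0=F] Δ:[(p0 → p2)=T] refutes=False
  v=0100: Γ:[p0=F] Δ:[(p0 → p2)=T] refutes=False
  v=0101: Γ:[p0=F] Δ:[(p0 → p2)=T] refutes=False
  v=0110: Γ:[p0=F] Δ:[(p0 → p2)=T] refutes=False
  v=0111: Γ:[p0=F] Δ:[(p0 → p2)=T] refutes=False
  v=1000: Γ:[p0=T] Δ:[(p0 → p2)=F] refutes=True  ← countermodel

Result: NO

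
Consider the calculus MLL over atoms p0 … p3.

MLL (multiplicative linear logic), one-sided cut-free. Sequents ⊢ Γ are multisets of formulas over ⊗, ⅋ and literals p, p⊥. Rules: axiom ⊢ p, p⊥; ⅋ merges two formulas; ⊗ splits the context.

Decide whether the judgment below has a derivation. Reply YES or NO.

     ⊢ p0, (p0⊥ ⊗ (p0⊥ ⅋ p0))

Proof tree:
[⊗]  ⊢ p0, (p0⊥ ⊗ (p0⊥ ⅋ p0))
  [Ax]  ⊢ p0, p0⊥
  [⅋]  ⊢ (p0⊥ ⅋ p0)
    [Ax]  ⊢ p0, p0⊥

Result: YES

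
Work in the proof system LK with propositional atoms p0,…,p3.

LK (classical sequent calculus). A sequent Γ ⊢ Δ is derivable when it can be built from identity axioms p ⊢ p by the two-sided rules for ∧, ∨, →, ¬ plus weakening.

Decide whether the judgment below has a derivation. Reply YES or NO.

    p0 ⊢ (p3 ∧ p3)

Truth-table refutation:
  v=0000: Γ:[p0=F] Δ:[(p3 ∧ p3)=F] refutes=False
  v=0001: Γ:[p0=F] Δ:[(p3 ∧ p3)=T] refutes=False
  v=0010: Γ:[p0=F] Δ:[(p3 ∧ p3)=F] refutes=False
  v=0011: Γ:[p0=F] Δ:[(p3 ∧ p3)=T] refutes=False
  v=0100: Γ:[p0=F] Δ:[(p3 ∧ p3)=F] refutes=False
  v=0101: Γ:[p0=F] Δ:[(p3 ∧ p3)=T] refutes=False
  v=0110: Γ:[p0=F] Δ:[(p3 ∧ p3)=F] refutes=False
  v=0111: Γ:[p0=F] Δ:[(p3 ∧ p3)=T] refutes=False
  v=1000: Γ:[p0=T] Δ:[(p3 ∧ p3)=F] refutes=True  ← countermodel

Result: NO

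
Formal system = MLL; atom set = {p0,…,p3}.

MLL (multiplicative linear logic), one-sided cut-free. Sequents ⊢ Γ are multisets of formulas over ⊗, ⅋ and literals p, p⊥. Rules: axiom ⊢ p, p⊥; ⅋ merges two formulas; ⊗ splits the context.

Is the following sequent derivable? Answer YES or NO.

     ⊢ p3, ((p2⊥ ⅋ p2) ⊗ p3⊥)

Derivation trace:
[⊗]  ⊢ p3, ((p2⊥ ⅋ p2) ⊗ p3⊥)
  [⅋]  ⊢ (p2⊥ ⅋ p2)
    [Ax]  ⊢ p2, p2⊥
  [Ax]  ⊢ p3, p3⊥

Result: YES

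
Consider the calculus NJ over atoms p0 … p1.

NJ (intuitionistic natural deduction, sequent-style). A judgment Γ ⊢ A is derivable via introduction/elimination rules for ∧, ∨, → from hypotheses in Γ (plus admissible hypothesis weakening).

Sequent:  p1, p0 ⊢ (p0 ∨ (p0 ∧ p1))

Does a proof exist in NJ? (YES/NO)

Derivation trace:
[∨I₂] p1, p0 ⊢ (p0 ∨ (p0 ∧ p1))
  [∧I] p1, p0 ⊢ (p0 ∧ p1)
    [Ax] p0 ⊢ p0
    [Ax] p1 ⊢ p1

Result: YES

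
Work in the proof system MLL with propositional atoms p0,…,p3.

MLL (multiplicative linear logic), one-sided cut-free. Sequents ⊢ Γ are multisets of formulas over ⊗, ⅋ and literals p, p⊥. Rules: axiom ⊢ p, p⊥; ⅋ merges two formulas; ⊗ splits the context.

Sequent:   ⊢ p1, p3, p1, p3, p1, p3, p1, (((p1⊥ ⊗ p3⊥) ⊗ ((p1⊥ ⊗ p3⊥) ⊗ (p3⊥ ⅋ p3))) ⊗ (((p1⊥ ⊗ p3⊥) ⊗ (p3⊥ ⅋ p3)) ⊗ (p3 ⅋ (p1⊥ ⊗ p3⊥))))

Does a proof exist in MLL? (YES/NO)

Proof tree:
[⊗]  ⊢ p1, p3, p1, p3, p1, p3, p1, (((p1⊥ ⊗ p3⊥) ⊗ ((p1⊥ ⊗ p3⊥) ⊗ (p3⊥ ⅋ p3))) ⊗ (((p1⊥ ⊗ p3⊥) ⊗ (p3⊥ ⅋ p3)) ⊗ (p3 ⅋ (p1⊥ ⊗ p3⊥))))
  [⊗]  ⊢ p1, p3, p1, p3, ((p1⊥ ⊗ p3⊥) ⊗ ((p1⊥ ⊗ p3⊥) ⊗ (p3⊥ ⅋ p3)))
    [⊗]  ⊢ p1, p3, (p1⊥ ⊗ p3⊥)
      [Ax]  ⊢ p1, p1⊥
      [Ax]  ⊢ p3, p3⊥
    [⊗]  ⊢ p1, p3, ((p1⊥ ⊗ p3⊥) ⊗ (p3⊥ ⅋ p3))
      [⊗]  ⊢ p1, p3, (p1⊥ ⊗ p3⊥)
        [Ax]  ⊢ p1, p1⊥
        [Ax]  ⊢ p3, p3⊥
      [⅋]  ⊢ (p3⊥ ⅋ p3)
        [Ax]  ⊢ p3, p3⊥
  [⊗]  ⊢ p1, p3, p1, (((p1⊥ ⊗ p3⊥) ⊗ (p3⊥ ⅋ p3)) ⊗ (p3 ⅋ (p1⊥ ⊗ p3⊥)))
    [⊗]  ⊢ p1, p3, ((p1⊥ ⊗ p3⊥) ⊗ (p3⊥ ⅋ p3))
      [⊗]  ⊢ p1, p3, (p1⊥ ⊗ p3⊥)
        [Ax]  ⊢ p1, p1⊥
        [Ax]  ⊢ p3, p3⊥
      [⅋]  ⊢ (p3⊥ ⅋ p3)
        [Ax]  ⊢ p3, p3⊥
    [⅋]  ⊢ p1, (p3 ⅋ (p1⊥ ⊗ p3⊥))
      [⊗]  ⊢ p1, p3, (p1⊥ ⊗ p3⊥)
        [Ax]  ⊢ p1, p1⊥
        [Ax]  ⊢ p3, p3⊥

Result: YES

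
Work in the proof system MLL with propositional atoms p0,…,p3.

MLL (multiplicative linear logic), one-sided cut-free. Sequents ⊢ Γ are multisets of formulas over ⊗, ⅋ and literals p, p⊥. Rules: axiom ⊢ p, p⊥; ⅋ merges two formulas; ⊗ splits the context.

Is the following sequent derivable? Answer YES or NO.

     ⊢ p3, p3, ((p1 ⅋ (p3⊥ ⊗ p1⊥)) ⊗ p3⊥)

Proof tree:
[⊗]  ⊢ p3, p3, ((p1 ⅋ (p3⊥ ⊗ p1⊥)) ⊗ p3⊥)
  [⅋]  ⊢ p3, (p1 ⅋ (p3⊥ ⊗ p1⊥))
    [⊗]  ⊢ p3, p1, (p3⊥ ⊗ p1⊥)
      [Ax]  ⊢ p3, p3⊥
      [Ax]  ⊢ p1, p1⊥
  [Ax]  ⊢ p3, p3⊥

Result: YES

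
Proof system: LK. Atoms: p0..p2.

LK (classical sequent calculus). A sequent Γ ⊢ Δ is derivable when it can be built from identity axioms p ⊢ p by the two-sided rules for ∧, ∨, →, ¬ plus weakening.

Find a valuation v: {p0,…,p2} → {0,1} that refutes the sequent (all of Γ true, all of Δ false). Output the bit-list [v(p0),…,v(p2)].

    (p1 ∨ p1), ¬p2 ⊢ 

Search for a countermodel by truth-table:
  v=000: Γ:[(p1 ∨ p1)=F, ¬p2=T] Δ:[] refutes=False
  v=001: Γ:[(p1 ∨ p1)=F, ¬p2=F] Δ:[] refutes=False
  v=010: Γ:[(p1 ∨ p1)=T, ¬p2=T] Δ:[] refutes=True  ← countermodel

Result: [0, 1, 0]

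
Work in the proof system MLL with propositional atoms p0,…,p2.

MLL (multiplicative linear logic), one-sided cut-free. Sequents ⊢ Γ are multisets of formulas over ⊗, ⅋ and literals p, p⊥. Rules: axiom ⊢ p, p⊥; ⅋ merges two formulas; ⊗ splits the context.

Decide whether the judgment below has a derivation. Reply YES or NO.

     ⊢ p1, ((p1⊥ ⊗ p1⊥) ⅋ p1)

Derivation trace:
[⅋]  ⊢ p1, ((p1⊥ ⊗ p1⊥) ⅋ p1)
  [⊗]  ⊢ p1, p1, (p1⊥ ⊗ p1⊥)
    [Ax]  ⊢ p1, p1⊥
    [Ax]  ⊢ p1, p1⊥

Result: YES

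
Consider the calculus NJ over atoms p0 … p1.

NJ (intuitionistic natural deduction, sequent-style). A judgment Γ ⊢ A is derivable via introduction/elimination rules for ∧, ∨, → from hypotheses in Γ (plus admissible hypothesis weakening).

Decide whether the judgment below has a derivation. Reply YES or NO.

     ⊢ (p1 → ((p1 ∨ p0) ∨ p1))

Proof tree:
[→I]  ⊢ (p1 → ((p1 ∨ p0) ∨ p1))
  [∨I₁] p1 ⊢ ((p1 ∨ p0) ∨ p1)
    [∨I₁] p1 ⊢ (p1 ∨ p0)
      [Ax] p1 ⊢ p1

Result: YES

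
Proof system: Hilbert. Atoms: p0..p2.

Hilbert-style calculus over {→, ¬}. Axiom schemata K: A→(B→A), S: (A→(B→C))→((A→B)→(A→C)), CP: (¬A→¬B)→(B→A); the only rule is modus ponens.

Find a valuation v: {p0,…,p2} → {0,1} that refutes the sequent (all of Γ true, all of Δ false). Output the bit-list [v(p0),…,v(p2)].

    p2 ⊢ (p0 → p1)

Enumerate valuations to refute Γ ⊢ Δ:
  v=000: Γ:[p2=F] Δ:[(p0 → p1)=T] refutes=False
  v=001: Γ:[p2=T] Δ:[(p0 → p1)=T] refutes=False
  v=010: Γ:[p2=F] Δ:[(p0 → p1)=T] refutes=False
  v=011: Γ:[p2=T] Δ:[(p0 → p1)=T] refutes=False
  v=100: Γ:[p2=F] Δ:[(p0 → p1)=F] refutes=False
  v=101: Γ:[p2=T] Δ:[(p0 → p1)=F] refutes=True  ← countermodel

Result: [1, 0, 1]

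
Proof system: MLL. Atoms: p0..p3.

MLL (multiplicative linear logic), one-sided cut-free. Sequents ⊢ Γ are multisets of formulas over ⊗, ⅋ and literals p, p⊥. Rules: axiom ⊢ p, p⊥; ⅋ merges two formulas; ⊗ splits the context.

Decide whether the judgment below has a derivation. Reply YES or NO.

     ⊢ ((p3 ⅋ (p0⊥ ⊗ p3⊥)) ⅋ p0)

Derivation trace:
[⅋]  ⊢ ((p3 ⅋ (p0⊥ ⊗ p3⊥)) ⅋ p0)
  [⅋]  ⊢ p0, (p3 ⅋ (p0⊥ ⊗ p3⊥))
    [⊗]  ⊢ p0, p3, (p0⊥ ⊗ p3⊥)
      [Ax]  ⊢ p0, p0⊥
      [Ax]  ⊢ p3, p3⊥

Result: YES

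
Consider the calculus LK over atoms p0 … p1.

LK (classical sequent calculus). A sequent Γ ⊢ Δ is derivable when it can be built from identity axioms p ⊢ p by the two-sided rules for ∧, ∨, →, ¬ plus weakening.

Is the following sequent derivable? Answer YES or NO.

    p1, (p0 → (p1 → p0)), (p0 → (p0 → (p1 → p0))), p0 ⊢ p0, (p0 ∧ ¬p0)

Derivation trace:
[∧R] p1, (p0 → (p1 → p0)), (p0 → (p0 → (p1 → p0))), p0 ⊢ p0, (p0 ∧ ¬p0)
  [→L] p1, (p0 → (p1 → p0)), p0, (p0 → (p0 → (p1 → p0))) ⊢ p0
    [→L] p1, p0, (p0 → (p1 → p0)) ⊢ p0
      [Ax] p0 ⊢ p0
      [→L] p1, (p1 → p0) ⊢ p0
        [Ax] p1 ⊢ p1
        [Ax] p0 ⊢ p0
    [→L] p1, p0, (p0 → (p1 → p0)) ⊢ p0
      [Ax] p0 ⊢ p0
      [→L] p1, (p1 → p0) ⊢ p0
        [Ax] p1 ⊢ p1
        [Ax] p0 ⊢ p0
  [¬R]  ⊢ p0, ¬p0
    [Ax] p0 ⊢ p0

Result: YES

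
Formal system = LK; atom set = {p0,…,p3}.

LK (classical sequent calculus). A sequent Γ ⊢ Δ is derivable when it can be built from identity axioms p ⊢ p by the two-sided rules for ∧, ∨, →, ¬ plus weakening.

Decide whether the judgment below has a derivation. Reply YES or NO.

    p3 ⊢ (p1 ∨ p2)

Truth-table refutation:
  v=0000: Γ:[p3=F] Δ:[(p1 ∨ p2)=F] refutes=False
  v=0001: Γ:[p3=T] Δ:[(p1 ∨ p2)=F] refutes=True  ← countermodel

Result: NO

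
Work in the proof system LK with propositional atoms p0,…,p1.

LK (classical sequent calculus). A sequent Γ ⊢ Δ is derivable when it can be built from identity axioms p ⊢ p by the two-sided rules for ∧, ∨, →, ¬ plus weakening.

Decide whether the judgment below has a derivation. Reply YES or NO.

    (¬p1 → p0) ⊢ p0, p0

Enumerate valuations to refute Γ ⊢ Δ:
  v=00: Γ:[(¬p1 → p0)=F] Δ:[p0=F, p0=F] refutes=False
  v=01: Γ:[(¬p1 → p0)=T] Δ:[p0=F, p0=F] refutes=True  ← countermodel

Result: NO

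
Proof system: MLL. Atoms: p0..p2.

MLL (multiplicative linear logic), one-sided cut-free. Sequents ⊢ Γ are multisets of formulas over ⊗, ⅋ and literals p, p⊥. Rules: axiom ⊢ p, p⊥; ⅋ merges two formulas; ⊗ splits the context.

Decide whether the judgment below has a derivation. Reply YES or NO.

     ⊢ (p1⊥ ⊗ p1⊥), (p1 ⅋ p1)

Derivation (root first):
[⅋]  ⊢ (p1⊥ ⊗ p1⊥), (p1 ⅋ p1)
  [⊗]  ⊢ p1, p1, (p1⊥ ⊗ p1⊥)
    [Ax]  ⊢ p1, p1⊥
    [Ax]  ⊢ p1, p1⊥

Result: YES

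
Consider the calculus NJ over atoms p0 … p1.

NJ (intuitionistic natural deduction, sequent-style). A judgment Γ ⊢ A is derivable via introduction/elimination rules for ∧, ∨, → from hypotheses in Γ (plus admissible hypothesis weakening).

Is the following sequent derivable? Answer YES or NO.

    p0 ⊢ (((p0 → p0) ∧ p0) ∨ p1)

Proof tree:
[∨I₁] p0 ⊢ (((p0 → p0) ∧ p0) ∨ p1)
  [∧I] p0 ⊢ ((p0 → p0) ∧ p0)
    [→I]  ⊢ (p0 → p0)
      [Ax] p0 ⊢ p0
    [Ax] p0 ⊢ p0

Result: YES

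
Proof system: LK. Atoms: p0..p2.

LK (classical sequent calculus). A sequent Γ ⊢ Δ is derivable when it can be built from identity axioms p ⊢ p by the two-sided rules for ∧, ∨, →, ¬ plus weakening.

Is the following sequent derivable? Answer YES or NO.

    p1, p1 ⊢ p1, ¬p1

Derivation (root first):
[WL] p1, p1 ⊢ p1, ¬p1
  [¬R] p1 ⊢ p1, ¬p1
    [WL] p1, p1 ⊢ p1
      [Ax] p1 ⊢ p1

Result: YES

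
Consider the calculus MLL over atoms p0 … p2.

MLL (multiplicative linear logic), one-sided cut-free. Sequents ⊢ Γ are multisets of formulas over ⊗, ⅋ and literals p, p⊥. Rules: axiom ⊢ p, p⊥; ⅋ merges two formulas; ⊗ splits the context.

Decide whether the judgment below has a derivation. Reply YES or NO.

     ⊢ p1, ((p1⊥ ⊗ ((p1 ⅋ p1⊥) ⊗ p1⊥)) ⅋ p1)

Derivation trace:
[⅋]  ⊢ p1, ((p1⊥ ⊗ ((p1 ⅋ p1⊥) ⊗ p1⊥)) ⅋ p1)
  [⊗]  ⊢ p1, p1, (p1⊥ ⊗ ((p1 ⅋ p1⊥) ⊗ p1⊥))
    [Ax]  ⊢ p1, p1⊥
    [⊗]  ⊢ p1, ((p1 ⅋ p1⊥) ⊗ p1⊥)
      [⅋]  ⊢ (p1 ⅋ p1⊥)
        [Ax]  ⊢ p1, p1⊥
      [Ax]  ⊢ p1, p1⊥

Result: YES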